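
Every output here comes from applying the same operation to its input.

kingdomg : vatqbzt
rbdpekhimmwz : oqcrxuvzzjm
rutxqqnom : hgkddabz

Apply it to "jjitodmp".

The rule is to delete the first character, then shift every letter 13 places forward in the alphabet (wrapping around) — i.e. ROT13.
Applying both steps to "jjitodmp": "jitodmp", then "wvgbqzc".

wvgbqzc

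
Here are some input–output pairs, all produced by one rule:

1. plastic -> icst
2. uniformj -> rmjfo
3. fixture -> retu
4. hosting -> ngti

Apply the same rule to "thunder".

ernd

Rule — delete the first 3 characters, then move the first 2 characters to the end (rotate left by 2).
On "thunder": the first step gives "nder", and the second then gives "ernd".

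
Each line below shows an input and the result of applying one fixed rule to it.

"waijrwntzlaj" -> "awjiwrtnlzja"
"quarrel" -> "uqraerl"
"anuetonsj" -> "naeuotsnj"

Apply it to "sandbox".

In each case the input is transformed by: swap each adjacent pair of characters (1↔2, 3↔4, ...).
On "sandbox" that produces "asdnobx".

asdnobx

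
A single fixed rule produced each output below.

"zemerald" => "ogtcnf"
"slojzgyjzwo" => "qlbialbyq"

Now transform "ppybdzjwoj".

adfblyql

The transformation: shift every letter 2 places forward in the alphabet (wrapping around), then delete the first 2 characters.
"ppybdzjwoj" → "rradfblyql" → "adfblyql".
(Check on "zemerald": → "bgogtcnf" → "ogtcnf" ✓)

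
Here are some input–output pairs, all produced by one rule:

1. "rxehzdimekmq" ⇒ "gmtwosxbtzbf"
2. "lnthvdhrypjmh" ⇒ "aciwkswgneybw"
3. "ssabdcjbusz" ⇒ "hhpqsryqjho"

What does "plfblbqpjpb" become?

eauqaqfeyeq

The transformation: shift every letter 11 places backward in the alphabet (wrapping around).
"plfblbqpjpb" → "eauqaqfeyeq".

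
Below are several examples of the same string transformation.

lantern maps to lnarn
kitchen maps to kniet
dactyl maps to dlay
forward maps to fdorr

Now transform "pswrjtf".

pfstw

Each output is the input with this applied: take characters alternately from the front and the back (1st, last, 2nd, 2nd-last, ...), then delete the last 2 characters.
"pswrjtf" → "pfstw".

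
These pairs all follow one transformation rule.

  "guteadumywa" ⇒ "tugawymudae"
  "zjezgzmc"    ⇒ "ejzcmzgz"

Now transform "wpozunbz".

Rule — reverse the string, then move the last 3 characters to the front (rotate right by 3).
On "wpozunbz" that produces "opwzbnuz".

opwzbnuz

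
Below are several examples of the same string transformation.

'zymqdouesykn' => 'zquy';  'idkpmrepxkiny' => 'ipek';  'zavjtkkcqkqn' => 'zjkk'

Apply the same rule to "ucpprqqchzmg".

What's happening: delete the last character, then keep one character in every 3, starting at position 1 (positions 1st, 4th, 7th, ...).
Starting from "ucpprqqchzmg": after the first operation, "ucpprqqchzm"; after the second, "upqz".

upqz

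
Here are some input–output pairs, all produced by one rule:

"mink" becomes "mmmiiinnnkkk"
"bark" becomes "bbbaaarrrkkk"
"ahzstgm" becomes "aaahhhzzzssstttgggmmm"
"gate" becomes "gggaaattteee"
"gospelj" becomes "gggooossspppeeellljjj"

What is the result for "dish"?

Looking at the pairs, the operation is to repeat every character 3 times.
Doing the same to "dish": "dddiiissshhh".

dddiiissshhh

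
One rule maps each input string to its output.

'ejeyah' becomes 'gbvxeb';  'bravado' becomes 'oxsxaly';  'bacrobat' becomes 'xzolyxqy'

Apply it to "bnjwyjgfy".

kgtvgdcvy

Looking at the pairs, the operation is to move the first character to the end, then shift every letter 3 places backward in the alphabet (wrapping around).
Doing the same to "bnjwyjgfy": "kgtvgdcvy".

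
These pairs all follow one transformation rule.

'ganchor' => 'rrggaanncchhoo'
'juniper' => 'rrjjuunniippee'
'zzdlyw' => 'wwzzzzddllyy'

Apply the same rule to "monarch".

hhmmoonnaarrcc

Each output is the input with this applied: move the last character to the front, then double every character.
Applying that to "monarch" gives "hhmmoonnaarrcc".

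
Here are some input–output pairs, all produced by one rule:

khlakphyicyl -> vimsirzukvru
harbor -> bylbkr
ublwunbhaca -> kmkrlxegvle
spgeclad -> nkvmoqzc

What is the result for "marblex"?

Rule — reverse the string, then shift every letter 10 places forward in the alphabet (wrapping around).
Starting from "marblex": after the first operation, "xelbram"; after the second, "hovlbkw".

hovlbkw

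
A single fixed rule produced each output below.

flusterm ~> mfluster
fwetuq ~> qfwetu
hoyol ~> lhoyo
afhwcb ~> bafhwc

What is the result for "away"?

yawa

The pattern: move the last character to the front.
For "away" the result is "yawa".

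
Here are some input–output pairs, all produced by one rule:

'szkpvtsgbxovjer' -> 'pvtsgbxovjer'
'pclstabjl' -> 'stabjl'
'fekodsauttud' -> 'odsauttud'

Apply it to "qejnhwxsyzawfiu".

The pattern: delete the first 3 characters.
For "qejnhwxsyzawfiu" the result is "nhwxsyzawfiu".

nhwxsyzawfiu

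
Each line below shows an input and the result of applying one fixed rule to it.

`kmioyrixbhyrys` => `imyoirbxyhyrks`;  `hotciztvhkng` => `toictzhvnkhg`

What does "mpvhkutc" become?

The transformation: move the first character to the end, then swap each adjacent pair of characters (1↔2, 3↔4, ...).
Applying both steps to "mpvhkutc": "pvhkutcm", then "vpkhtumc".

vpkhtumc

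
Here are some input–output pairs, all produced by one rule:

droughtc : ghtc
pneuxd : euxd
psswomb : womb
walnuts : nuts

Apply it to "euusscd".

sscd

Each output is the input with this applied: keep only the last 4 characters.
Doing the same to "euusscd": "sscd".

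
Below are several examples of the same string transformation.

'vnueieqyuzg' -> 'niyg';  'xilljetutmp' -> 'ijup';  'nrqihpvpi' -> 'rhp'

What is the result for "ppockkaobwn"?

The pattern: keep one character in every 3, starting at position 2 (positions 2nd, 5th, 8th, ...).
Doing the same to "ppockkaobwn": "pkon".

pkon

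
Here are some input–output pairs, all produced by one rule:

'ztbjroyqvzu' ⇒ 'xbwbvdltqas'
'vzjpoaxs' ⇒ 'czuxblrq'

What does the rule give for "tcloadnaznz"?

bpbvenqcfpc

Rule — move the last 3 characters to the front (rotate right by 3), then shift every letter 2 places forward in the alphabet (wrapping around).
Doing the same to "tcloadnaznz": "bpbvenqcfpc".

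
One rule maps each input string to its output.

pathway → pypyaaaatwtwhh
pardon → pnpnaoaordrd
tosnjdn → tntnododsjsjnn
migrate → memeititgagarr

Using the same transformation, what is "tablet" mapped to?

ttttaeaeblbl

Each output is the input with this applied: double every character, then take characters alternately from the front and the back (1st, last, 2nd, 2nd-last, ...).
So "tablet" becomes "ttttaeaeblbl".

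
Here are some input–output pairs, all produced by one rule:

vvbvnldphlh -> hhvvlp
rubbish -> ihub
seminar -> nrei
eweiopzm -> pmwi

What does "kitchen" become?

hnic

Looking at the pairs, the operation is to move the last 3 characters to the front (rotate right by 3), then keep every other character starting from the first (positions 1st, 3rd, 5th, ...).
For "kitchen", step one produces "henkitc"; step two turns that into "hnic".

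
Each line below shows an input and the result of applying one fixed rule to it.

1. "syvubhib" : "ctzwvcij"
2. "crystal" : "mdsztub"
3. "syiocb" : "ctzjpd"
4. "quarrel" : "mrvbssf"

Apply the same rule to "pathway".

zqbuixb

The pattern: shift every letter 1 place forward in the alphabet (wrapping around), then move the last character to the front.
Working it through for "pathway": intermediate "qbuixbz", final "zqbuixb".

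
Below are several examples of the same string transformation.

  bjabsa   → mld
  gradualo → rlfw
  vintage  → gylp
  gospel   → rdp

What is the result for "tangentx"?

eype

In each case the input is transformed by: shift every letter 11 places forward in the alphabet (wrapping around), then keep every other character starting from the first (positions 1st, 3rd, 5th, ...).
For "tangentx", step one produces "elyrpyei"; step two turns that into "eype".
(Check on "gradualo": → "rcloflwz" → "rlfw" ✓)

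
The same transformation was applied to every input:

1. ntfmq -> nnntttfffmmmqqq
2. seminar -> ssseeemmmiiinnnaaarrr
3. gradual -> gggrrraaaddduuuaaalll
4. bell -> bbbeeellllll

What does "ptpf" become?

What's happening: repeat every character 3 times.
Applying that to "ptpf" gives "ppptttpppfff".

ppptttpppfff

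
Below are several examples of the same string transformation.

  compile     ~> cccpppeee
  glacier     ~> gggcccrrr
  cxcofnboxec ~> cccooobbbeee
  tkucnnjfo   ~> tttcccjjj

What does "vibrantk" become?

In each case the input is transformed by: keep one character in every 3, starting at position 1 (positions 1st, 4th, 7th, ...), then repeat every character 3 times.
"vibrantk" → "vrt" → "vvvrrrttt".

vvvrrrttt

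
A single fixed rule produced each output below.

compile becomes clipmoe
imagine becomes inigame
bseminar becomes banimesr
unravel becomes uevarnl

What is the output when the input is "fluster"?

Looking at the pairs, the operation is to swap the first and last characters, then reverse the string.
Working it through for "fluster": intermediate "rlustef", final "fetsulr".

fetsulr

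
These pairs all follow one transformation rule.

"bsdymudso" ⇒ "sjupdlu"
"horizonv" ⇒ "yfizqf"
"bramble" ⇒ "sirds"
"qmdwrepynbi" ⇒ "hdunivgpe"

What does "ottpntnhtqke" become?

Looking at the pairs, the operation is to delete the last 2 characters, then shift every letter 9 places backward in the alphabet (wrapping around).
"ottpntnhtqke" → "ottpntnhtq" → "fkkgekeykh".

fkkgekeykh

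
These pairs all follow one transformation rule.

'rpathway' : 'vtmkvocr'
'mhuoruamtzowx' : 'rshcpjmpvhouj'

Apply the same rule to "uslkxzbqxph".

kcpngfsuwls

The pattern: move the last 2 characters to the front (rotate right by 2), then shift every letter 5 places backward in the alphabet (wrapping around).
Working it through for "uslkxzbqxph": intermediate "phuslkxzbqx", final "kcpngfsuwls".
(Check on "mhuoruamtzowx": → "wxmhuoruamtzo" → "rshcpjmpvhouj" ✓)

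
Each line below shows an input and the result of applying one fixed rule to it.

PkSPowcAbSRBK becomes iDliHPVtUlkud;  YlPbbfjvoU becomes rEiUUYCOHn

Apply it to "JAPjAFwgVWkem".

Each output is the input with this applied: flip the case of every letter, then shift every letter 7 places backward in the alphabet (wrapping around).
Working it through for "JAPjAFwgVWkem": intermediate "japJafWGvwKEM", final "ctiCtyPZopDXF".

ctiCtyPZopDXF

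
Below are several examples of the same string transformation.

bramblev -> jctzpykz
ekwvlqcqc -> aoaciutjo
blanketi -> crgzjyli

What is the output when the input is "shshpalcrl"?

apjqfqfnyj

The rule is to move the last 3 characters to the front (rotate right by 3), then shift every letter 2 places backward in the alphabet (wrapping around).
So "shshpalcrl" becomes "apjqfqfnyj".
(Check on "ekwvlqcqc": → "cqcekwvlq" → "aoaciutjo" ✓)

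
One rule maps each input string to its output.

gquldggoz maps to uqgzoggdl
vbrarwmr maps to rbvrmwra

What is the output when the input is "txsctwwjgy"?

sxtygjwwtc

The pattern: move the first 3 characters to the end (rotate left by 3), then reverse the string.
On "txsctwwjgy": the first step gives "ctwwjgytxs", and the second then gives "sxtygjwwtc".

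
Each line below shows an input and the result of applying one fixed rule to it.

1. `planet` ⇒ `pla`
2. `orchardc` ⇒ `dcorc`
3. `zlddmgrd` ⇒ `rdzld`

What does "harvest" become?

The pattern: move the first 3 characters to the end (rotate left by 3), then delete the first 3 characters.
Applying both steps to "harvest": "vesthar", then "thar".

thar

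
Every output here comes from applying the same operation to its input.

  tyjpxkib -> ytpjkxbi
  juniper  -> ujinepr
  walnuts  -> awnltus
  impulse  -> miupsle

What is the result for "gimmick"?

What's happening: swap each adjacent pair of characters (1↔2, 3↔4, ...).
For "gimmick" the result is "igmmcik".

igmmcik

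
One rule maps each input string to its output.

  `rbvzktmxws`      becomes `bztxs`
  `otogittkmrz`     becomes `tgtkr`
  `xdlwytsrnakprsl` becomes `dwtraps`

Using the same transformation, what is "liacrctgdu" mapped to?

The transformation: keep every other character starting from the second (positions 2nd, 4th, 6th, ...).
On "liacrctgdu" that produces "iccgu".

iccgu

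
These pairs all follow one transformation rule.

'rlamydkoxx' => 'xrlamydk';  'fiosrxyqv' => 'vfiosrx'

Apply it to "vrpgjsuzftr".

rvrpgjsuz

The pattern: move the last 3 characters to the front (rotate right by 3), then delete the first 2 characters.
For "vrpgjsuzftr", step one produces "ftrvrpgjsuz"; step two turns that into "rvrpgjsuz".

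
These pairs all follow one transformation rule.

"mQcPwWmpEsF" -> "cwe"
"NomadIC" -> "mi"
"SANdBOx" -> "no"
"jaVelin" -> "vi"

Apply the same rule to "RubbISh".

bs

The pattern: keep one character in every 3, starting at position 3 (positions 3rd, 6th, 9th, ...), then convert every letter to lowercase.
For "RubbISh", step one produces "bS"; step two turns that into "bs".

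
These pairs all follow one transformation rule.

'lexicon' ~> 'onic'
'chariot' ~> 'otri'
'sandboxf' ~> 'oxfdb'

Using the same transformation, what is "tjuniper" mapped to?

perni

Looking at the pairs, the operation is to delete the first 3 characters, then move the first 2 characters to the end (rotate left by 2).
Working it through for "tjuniper": intermediate "niper", final "perni".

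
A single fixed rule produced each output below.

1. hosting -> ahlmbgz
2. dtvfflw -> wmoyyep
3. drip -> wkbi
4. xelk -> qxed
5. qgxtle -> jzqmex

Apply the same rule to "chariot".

vatkbhm

In each case the input is transformed by: shift every letter 7 places backward in the alphabet (wrapping around).
For "chariot" the result is "vatkbhm".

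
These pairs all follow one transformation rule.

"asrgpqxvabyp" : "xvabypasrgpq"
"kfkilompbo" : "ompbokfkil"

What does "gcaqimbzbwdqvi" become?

zbwdqvigcaqimb

Rule — swap the front and back halves of the string.
Doing the same to "gcaqimbzbwdqvi": "zbwdqvigcaqimb".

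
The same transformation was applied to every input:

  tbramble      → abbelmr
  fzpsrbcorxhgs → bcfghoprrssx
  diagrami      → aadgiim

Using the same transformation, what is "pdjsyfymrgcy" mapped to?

cdfgjmprsyy

The pattern: sort the characters into alphabetical order, then delete the last character.
Applying both steps to "pdjsyfymrgcy": "cdfgjmprsyyy", then "cdfgjmprsyy".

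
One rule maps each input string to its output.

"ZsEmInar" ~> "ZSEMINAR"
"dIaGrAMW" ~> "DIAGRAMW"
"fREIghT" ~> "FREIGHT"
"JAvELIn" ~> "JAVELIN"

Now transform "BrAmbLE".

BRAMBLE

Rule — convert every letter to uppercase.
Doing the same to "BrAmbLE": "BRAMBLE".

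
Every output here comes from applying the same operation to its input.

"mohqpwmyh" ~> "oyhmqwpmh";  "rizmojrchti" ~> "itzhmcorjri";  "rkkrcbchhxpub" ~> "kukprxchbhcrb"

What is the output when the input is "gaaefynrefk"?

In each case the input is transformed by: take characters alternately from the front and the back (1st, last, 2nd, 2nd-last, ...), then move the first 2 characters to the end (rotate left by 2).
Starting from "gaaefynrefk": after the first operation, "gkafaeerfny"; after the second, "afaeerfnygk".

afaeerfnygk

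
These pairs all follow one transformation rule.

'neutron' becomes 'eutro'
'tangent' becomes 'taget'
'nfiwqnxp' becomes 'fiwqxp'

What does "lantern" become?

later

The rule is to remove every "n".
Applying that to "lantern" gives "later".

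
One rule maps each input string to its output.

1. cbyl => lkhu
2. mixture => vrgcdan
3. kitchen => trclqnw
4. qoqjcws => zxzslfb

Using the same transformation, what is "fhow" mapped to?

Each output is the input with this applied: shift every letter 9 places forward in the alphabet (wrapping around).
Applying that to "fhow" gives "oqxf".

oqxf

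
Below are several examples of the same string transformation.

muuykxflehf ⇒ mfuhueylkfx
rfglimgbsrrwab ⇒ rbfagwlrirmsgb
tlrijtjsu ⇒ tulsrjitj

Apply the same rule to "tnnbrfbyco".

toncnybbrf

In each case the input is transformed by: take characters alternately from the front and the back (1st, last, 2nd, 2nd-last, ...).
"tnnbrfbyco" → "toncnybbrf".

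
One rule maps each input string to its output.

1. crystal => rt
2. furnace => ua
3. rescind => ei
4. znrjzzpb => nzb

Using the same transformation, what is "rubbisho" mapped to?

uio

The rule is to keep one character in every 3, starting at position 2 (positions 2nd, 5th, 8th, ...).
So "rubbisho" becomes "uio".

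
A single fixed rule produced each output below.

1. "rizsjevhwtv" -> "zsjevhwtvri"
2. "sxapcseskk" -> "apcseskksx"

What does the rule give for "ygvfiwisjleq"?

The transformation: move the first 2 characters to the end (rotate left by 2).
So "ygvfiwisjleq" becomes "vfiwisjleqyg".

vfiwisjleqyg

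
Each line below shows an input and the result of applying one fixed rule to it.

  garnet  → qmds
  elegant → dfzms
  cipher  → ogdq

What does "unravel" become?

qzudk

What's happening: shift every letter 1 place backward in the alphabet (wrapping around), then delete the first 2 characters.
For "unravel", step one produces "tmqzudk"; step two turns that into "qzudk".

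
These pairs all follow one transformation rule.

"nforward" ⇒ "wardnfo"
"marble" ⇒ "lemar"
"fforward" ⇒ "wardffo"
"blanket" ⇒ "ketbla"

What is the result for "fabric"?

icfab

In each case the input is transformed by: move the first 3 characters to the end (rotate left by 3), then delete the first character.
Starting from "fabric": after the first operation, "ricfab"; after the second, "icfab".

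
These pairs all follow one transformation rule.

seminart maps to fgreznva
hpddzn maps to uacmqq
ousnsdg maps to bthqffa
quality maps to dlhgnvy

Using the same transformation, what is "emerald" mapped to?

rqzyrne

The transformation: shift every letter 13 places forward in the alphabet (wrapping around) — i.e. ROT13, then take characters alternately from the front and the back (1st, last, 2nd, 2nd-last, ...).
"emerald" → "rzrenyq" → "rqzyrne".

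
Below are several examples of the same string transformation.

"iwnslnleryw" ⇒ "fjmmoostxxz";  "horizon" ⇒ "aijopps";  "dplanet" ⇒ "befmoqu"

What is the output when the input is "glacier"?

bdfhjms

The transformation: shift every letter 1 place forward in the alphabet (wrapping around), then sort the characters into alphabetical order.
Applying both steps to "glacier": "hmbdjfs", then "bdfhjms".
(Check on "dplanet": → "eqmbofu" → "befmoqu" ✓)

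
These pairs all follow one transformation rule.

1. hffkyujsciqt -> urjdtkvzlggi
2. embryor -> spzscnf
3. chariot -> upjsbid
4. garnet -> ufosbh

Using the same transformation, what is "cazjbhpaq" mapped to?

The transformation: reverse the string, then shift every letter 1 place forward in the alphabet (wrapping around).
Applying both steps to "cazjbhpaq": "qaphbjzac", then "rbqickabd".

rbqickabd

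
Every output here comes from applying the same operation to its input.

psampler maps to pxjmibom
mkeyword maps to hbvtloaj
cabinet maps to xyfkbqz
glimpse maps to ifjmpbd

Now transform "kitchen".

The transformation: move the first character to the end, then shift every letter 3 places backward in the alphabet (wrapping around).
Applying both steps to "kitchen": "itchenk", then "fqzebkh".

fqzebkh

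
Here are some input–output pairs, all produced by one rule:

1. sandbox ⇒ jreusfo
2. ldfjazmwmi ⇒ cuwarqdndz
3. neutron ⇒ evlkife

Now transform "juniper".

The transformation: shift every letter 9 places backward in the alphabet (wrapping around).
So "juniper" becomes "alezgvi".

alezgvi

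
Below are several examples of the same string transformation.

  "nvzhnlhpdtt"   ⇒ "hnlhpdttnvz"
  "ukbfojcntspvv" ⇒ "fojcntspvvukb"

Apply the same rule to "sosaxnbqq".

axnbqqsos

What's happening: move the first 3 characters to the end (rotate left by 3).
Applying that to "sosaxnbqq" gives "axnbqqsos".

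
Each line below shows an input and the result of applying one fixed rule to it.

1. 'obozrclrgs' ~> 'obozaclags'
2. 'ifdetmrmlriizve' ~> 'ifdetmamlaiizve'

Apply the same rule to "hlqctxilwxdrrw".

hlqctxilwxdaaw

Each output is the input with this applied: replace every "r" with "a".
Doing the same to "hlqctxilwxdrrw": "hlqctxilwxdaaw".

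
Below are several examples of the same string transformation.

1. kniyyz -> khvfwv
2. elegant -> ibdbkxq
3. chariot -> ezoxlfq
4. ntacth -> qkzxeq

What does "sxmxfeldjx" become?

upujbcaiug

What's happening: swap each adjacent pair of characters (1↔2, 3↔4, ...), then shift every letter 3 places backward in the alphabet (wrapping around).
Applying both steps to "sxmxfeldjx": "xsxmefdlxj", then "upujbcaiug".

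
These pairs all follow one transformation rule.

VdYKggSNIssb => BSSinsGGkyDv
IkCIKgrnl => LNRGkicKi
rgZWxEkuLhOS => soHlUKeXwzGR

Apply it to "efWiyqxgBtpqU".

uQPTbGXQYIwFE

Each output is the input with this applied: reverse the string, then flip the case of every letter.
Starting from "efWiyqxgBtpqU": after the first operation, "UqptBgxqyiWfe"; after the second, "uQPTbGXQYIwFE".
(Check on "VdYKggSNIssb": → "bssINSggKYdV" → "BSSinsGGkyDv" ✓)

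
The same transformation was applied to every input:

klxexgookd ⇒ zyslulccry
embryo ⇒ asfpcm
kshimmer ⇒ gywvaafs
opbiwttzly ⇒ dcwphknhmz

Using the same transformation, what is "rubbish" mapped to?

The rule is to swap each adjacent pair of characters (1↔2, 3↔4, ...), then shift every letter 12 places backward in the alphabet (wrapping around).
Working it through for "rubbish": intermediate "urbbsih", final "ifppgwv".

ifppgwv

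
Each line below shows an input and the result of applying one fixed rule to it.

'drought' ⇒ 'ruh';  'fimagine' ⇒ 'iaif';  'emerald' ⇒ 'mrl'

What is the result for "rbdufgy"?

bug

The transformation: swap the first and last characters, then keep every other character starting from the second (positions 2nd, 4th, 6th, ...).
For "rbdufgy", step one produces "ybdufgr"; step two turns that into "bug".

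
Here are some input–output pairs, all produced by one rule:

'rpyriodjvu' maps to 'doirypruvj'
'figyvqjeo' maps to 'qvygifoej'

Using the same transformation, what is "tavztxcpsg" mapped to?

cxtzvatgsp

Each output is the input with this applied: move the last 3 characters to the front (rotate right by 3), then reverse the string.
"tavztxcpsg" → "psgtavztxc" → "cxtzvatgsp".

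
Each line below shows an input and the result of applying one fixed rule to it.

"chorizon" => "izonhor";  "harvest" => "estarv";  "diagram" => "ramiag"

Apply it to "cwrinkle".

In each case the input is transformed by: delete the first character, then move the first 3 characters to the end (rotate left by 3).
Applying both steps to "cwrinkle": "wrinkle", then "nklewri".

nklewri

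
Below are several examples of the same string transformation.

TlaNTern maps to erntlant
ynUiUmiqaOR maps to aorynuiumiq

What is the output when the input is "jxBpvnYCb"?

Each output is the input with this applied: move the last 3 characters to the front (rotate right by 3), then convert every letter to lowercase.
Applying both steps to "jxBpvnYCb": "YCbjxBpvn", then "ycbjxbpvn".

ycbjxbpvn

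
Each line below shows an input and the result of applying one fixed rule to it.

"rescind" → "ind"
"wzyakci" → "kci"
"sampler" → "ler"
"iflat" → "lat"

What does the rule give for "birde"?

Looking at the pairs, the operation is to keep only the last 3 characters.
On "birde" that produces "rde".

rde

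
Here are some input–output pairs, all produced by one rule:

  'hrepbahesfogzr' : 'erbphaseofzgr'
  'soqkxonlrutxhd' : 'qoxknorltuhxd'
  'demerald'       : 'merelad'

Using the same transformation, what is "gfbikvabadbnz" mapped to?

bfkiavabbdzn

Rule — delete the first character, then swap each adjacent pair of characters (1↔2, 3↔4, ...).
Applying that to "gfbikvabadbnz" gives "bfkiavabbdzn".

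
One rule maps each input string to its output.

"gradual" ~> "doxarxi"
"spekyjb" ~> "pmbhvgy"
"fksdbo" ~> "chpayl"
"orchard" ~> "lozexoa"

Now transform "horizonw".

Rule — shift every letter 3 places backward in the alphabet (wrapping around).
Applying that to "horizonw" gives "elofwlkt".

elofwlkt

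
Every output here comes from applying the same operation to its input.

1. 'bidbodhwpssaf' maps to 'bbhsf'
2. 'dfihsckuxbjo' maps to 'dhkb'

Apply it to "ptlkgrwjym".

pkwm

What's happening: keep one character in every 3, starting at position 1 (positions 1st, 4th, 7th, ...).
Applying that to "ptlkgrwjym" gives "pkwm".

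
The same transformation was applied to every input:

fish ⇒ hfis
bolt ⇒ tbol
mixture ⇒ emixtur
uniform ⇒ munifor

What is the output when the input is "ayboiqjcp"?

Each output is the input with this applied: move the last character to the front.
Applying that to "ayboiqjcp" gives "payboiqjc".

payboiqjc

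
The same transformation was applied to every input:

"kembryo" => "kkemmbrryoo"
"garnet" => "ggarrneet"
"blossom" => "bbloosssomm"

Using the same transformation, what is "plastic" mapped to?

pplaastticc

The pattern: repeat every character 3 times, then keep every other character starting from the first (positions 1st, 3rd, 5th, ...).
For "plastic", step one produces "ppplllaaassstttiiiccc"; step two turns that into "pplaastticc".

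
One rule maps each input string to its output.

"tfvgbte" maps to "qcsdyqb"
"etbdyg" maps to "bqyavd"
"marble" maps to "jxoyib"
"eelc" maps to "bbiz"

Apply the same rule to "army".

xojv

What's happening: shift every letter 3 places backward in the alphabet (wrapping around).
Applying that to "army" gives "xojv".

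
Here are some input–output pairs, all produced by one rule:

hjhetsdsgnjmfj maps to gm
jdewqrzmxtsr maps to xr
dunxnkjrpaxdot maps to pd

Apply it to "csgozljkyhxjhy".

The pattern: keep one character in every 3, starting at position 3 (positions 3rd, 6th, 9th, ...), then delete the first 2 characters.
Working it through for "csgozljkyhxjhy": intermediate "glyj", final "yj".

yj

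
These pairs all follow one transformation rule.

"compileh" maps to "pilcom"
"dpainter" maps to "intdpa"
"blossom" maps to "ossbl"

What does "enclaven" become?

In each case the input is transformed by: delete the last 2 characters, then move the last 3 characters to the front (rotate right by 3).
Working it through for "enclaven": intermediate "enclav", final "lavenc".

lavenc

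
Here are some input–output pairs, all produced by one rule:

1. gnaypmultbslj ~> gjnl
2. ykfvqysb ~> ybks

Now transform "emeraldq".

The rule is to take characters alternately from the front and the back (1st, last, 2nd, 2nd-last, ...), then keep only the first 4 characters.
Applying that to "emeraldq" gives "eqmd".
(Check on "ykfvqysb": → "ybksfyvq" → "ybks" ✓)

eqmd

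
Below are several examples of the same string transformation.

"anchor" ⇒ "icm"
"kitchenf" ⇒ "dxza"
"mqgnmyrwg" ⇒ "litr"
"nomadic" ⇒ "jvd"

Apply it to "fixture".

dom

Looking at the pairs, the operation is to shift every letter 5 places backward in the alphabet (wrapping around), then keep every other character starting from the second (positions 2nd, 4th, 6th, ...).
Starting from "fixture": after the first operation, "adsopmz"; after the second, "dom".
(Check on "mqgnmyrwg": → "hlbihtmrb" → "litr" ✓)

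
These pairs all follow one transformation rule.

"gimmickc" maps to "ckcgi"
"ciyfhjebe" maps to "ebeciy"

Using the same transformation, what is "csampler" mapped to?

lercs

The pattern: move the last 3 characters to the front (rotate right by 3), then delete the last 3 characters.
"csampler" → "lercsamp" → "lercs".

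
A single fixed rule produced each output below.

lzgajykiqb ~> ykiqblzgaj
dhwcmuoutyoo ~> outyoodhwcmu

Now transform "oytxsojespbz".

The pattern: swap the front and back halves of the string.
Doing the same to "oytxsojespbz": "jespbzoytxso".

jespbzoytxso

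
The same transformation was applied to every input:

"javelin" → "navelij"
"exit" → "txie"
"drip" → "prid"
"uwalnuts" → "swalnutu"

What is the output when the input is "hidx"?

xidh

The transformation: swap the first and last characters.
"hidx" → "xidh".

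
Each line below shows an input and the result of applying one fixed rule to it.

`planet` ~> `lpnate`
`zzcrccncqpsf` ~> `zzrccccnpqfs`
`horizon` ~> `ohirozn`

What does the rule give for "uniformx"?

Rule — swap each adjacent pair of characters (1↔2, 3↔4, ...).
For "uniformx" the result is "nufiroxm".

nufiroxm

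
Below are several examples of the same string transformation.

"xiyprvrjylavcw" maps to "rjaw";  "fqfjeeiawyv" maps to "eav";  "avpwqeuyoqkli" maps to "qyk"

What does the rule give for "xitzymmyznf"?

The rule is to delete the first 3 characters, then keep one character in every 3, starting at position 2 (positions 2nd, 5th, 8th, ...).
Starting from "xitzymmyznf": after the first operation, "zymmyznf"; after the second, "yyf".
(Check on "xiyprvrjylavcw": → "prvrjylavcw" → "rjaw" ✓)

yyf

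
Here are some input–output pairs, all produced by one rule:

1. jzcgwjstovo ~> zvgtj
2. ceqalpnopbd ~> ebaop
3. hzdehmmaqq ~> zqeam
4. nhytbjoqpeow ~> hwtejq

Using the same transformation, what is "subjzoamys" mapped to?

Rule — keep every other character starting from the second (positions 2nd, 4th, 6th, ...), then take characters alternately from the front and the back (1st, last, 2nd, 2nd-last, ...).
For "subjzoamys", step one produces "ujoms"; step two turns that into "usjmo".

usjmo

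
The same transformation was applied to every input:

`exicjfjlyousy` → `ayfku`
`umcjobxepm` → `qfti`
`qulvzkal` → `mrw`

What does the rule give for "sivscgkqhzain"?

oogvj

What's happening: keep one character in every 3, starting at position 1 (positions 1st, 4th, 7th, ...), then shift every letter 4 places backward in the alphabet (wrapping around).
On "sivscgkqhzain": the first step gives "sskzn", and the second then gives "oogvj".
(Check on "qulvzkal": → "qva" → "mrw" ✓)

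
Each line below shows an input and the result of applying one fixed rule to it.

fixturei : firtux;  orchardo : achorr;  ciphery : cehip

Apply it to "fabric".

abfr

Looking at the pairs, the operation is to delete the last 2 characters, then sort the characters into alphabetical order.
On "fabric": the first step gives "fabr", and the second then gives "abfr".
(Check on "orchardo": → "orchar" → "achorr" ✓)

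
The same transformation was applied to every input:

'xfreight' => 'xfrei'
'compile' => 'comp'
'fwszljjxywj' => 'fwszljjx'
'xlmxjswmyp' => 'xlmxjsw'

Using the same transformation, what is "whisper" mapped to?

whis

Rule — delete the last 3 characters.
On "whisper" that produces "whis".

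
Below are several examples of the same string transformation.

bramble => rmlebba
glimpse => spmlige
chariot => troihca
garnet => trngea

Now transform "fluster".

utsrlfe

The pattern: sort the characters into reverse alphabetical order.
So "fluster" becomes "utsrlfe".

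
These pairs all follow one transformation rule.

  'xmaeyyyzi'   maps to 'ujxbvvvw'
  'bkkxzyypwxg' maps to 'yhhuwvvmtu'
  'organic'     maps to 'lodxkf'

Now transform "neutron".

In each case the input is transformed by: delete the last character, then shift every letter 3 places backward in the alphabet (wrapping around).
On "neutron" that produces "kbrqol".

kbrqol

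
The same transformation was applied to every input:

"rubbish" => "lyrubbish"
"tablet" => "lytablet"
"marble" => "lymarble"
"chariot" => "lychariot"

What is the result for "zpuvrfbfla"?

lyzpuvrfbfla

Rule — prepend "ly".
For "zpuvrfbfla" the result is "lyzpuvrfbfla".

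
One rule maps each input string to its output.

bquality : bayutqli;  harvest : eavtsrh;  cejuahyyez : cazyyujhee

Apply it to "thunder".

edutrnh

Rule — sort the characters into reverse alphabetical order, then move the last 2 characters to the front (rotate right by 2).
For "thunder", step one produces "utrnhed"; step two turns that into "edutrnh".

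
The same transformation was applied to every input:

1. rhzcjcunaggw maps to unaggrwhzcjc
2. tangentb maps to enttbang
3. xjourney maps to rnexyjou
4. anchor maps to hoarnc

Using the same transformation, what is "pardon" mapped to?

The pattern: swap the first and last characters, then swap the front and back halves of the string.
Starting from "pardon": after the first operation, "nardop"; after the second, "dopnar".

dopnar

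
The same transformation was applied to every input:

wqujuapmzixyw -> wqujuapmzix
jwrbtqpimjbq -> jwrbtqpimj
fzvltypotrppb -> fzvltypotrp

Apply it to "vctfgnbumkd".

vctfgnbum

What's happening: delete the last 2 characters.
So "vctfgnbumkd" becomes "vctfgnbum".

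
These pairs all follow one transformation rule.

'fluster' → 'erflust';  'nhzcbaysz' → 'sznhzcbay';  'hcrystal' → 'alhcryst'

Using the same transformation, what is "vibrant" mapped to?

Each output is the input with this applied: move the last 2 characters to the front (rotate right by 2).
For "vibrant" the result is "ntvibra".

ntvibra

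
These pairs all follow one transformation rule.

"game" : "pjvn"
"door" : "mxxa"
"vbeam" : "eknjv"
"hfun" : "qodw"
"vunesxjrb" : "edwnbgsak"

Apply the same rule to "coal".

lxju

What's happening: shift every letter 9 places forward in the alphabet (wrapping around).
"coal" → "lxju".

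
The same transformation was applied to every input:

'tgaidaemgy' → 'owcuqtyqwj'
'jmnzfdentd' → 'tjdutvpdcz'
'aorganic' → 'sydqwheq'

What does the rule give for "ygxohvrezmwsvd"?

tlimcpuhlxenwo

In each case the input is transformed by: reverse the string, then shift every letter 10 places backward in the alphabet (wrapping around).
Applying both steps to "ygxohvrezmwsvd": "dvswmzervhoxgy", then "tlimcpuhlxenwo".
(Check on "tgaidaemgy": → "ygmeadiagt" → "owcuqtyqwj" ✓)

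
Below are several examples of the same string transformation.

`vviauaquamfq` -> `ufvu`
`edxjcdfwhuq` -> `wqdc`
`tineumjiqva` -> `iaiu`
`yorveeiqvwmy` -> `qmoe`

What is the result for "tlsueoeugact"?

ucle

Looking at the pairs, the operation is to keep one character in every 3, starting at position 2 (positions 2nd, 5th, 8th, ...), then move the last 2 characters to the front (rotate right by 2).
Working it through for "tlsueoeugact": intermediate "leuc", final "ucle".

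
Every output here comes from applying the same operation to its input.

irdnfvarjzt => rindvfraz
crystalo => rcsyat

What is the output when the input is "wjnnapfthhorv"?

Each output is the input with this applied: swap each adjacent pair of characters (1↔2, 3↔4, ...), then delete the last 2 characters.
On "wjnnapfthhorv": the first step gives "jwnnpatfhhrov", and the second then gives "jwnnpatfhhr".

jwnnpatfhhr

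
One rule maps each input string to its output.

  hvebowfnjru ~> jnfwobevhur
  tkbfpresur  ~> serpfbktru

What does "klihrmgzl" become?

gmrhilklz

The transformation: move the last 2 characters to the front (rotate right by 2), then reverse the string.
On "klihrmgzl": the first step gives "zlklihrmg", and the second then gives "gmrhilklz".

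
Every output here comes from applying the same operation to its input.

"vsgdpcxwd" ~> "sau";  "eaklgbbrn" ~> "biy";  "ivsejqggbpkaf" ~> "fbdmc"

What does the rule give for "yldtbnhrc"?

vqe

In each case the input is transformed by: shift every letter 3 places backward in the alphabet (wrapping around), then keep one character in every 3, starting at position 1 (positions 1st, 4th, 7th, ...).
On "yldtbnhrc" that produces "vqe".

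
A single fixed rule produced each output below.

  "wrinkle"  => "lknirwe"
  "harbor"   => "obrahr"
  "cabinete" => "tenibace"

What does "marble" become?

lbrame

Rule — move the last character to the front, then reverse the string.
For "marble", step one produces "emarbl"; step two turns that into "lbrame".
(Check on "harbor": → "rharbo" → "obrahr" ✓)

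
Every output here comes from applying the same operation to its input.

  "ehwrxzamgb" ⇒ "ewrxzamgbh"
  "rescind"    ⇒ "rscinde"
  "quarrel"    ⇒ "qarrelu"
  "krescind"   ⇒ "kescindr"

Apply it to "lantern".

lnterna

What's happening: move the first character to the end, then swap the first and last characters.
"lantern" → "anternl" → "lnterna".
(Check on "quarrel": → "uarrelq" → "qarrelu" ✓)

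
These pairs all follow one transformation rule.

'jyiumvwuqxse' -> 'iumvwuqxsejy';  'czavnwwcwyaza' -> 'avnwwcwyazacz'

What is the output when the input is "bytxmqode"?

The pattern: move the first 2 characters to the end (rotate left by 2).
For "bytxmqode" the result is "txmqodeby".

txmqodeby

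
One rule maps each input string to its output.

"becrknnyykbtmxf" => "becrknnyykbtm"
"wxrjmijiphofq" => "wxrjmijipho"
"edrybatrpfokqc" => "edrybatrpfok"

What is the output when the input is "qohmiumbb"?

What's happening: delete the last 2 characters.
On "qohmiumbb" that produces "qohmium".

qohmium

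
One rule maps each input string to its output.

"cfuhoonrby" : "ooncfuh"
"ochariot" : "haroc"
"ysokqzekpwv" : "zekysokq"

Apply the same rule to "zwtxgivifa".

givzwtx

The pattern: delete the last 3 characters, then move the last 3 characters to the front (rotate right by 3).
For "zwtxgivifa", step one produces "zwtxgiv"; step two turns that into "givzwtx".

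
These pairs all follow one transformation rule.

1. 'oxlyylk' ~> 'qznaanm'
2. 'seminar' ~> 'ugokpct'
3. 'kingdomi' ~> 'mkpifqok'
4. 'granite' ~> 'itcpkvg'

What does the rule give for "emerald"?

gogtcnf

The transformation: shift every letter 2 places forward in the alphabet (wrapping around).
On "emerald" that produces "gogtcnf".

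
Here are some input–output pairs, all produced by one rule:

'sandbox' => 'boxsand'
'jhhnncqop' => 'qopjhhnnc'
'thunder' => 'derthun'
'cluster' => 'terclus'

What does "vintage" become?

The pattern: move the last 3 characters to the front (rotate right by 3).
For "vintage" the result is "agevint".

agevint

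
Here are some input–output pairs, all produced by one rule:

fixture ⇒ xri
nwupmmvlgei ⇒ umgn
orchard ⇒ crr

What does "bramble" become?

Looking at the pairs, the operation is to move the first 2 characters to the end (rotate left by 2), then keep one character in every 3, starting at position 1 (positions 1st, 4th, 7th, ...).
"bramble" → "amblebr" → "alr".

alr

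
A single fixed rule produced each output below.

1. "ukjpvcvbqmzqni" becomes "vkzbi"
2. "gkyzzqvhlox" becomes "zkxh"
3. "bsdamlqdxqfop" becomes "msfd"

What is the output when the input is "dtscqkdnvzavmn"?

Rule — keep one character in every 3, starting at position 2 (positions 2nd, 5th, 8th, ...), then swap each adjacent pair of characters (1↔2, 3↔4, ...).
For "dtscqkdnvzavmn", step one produces "tqnan"; step two turns that into "qtann".

qtann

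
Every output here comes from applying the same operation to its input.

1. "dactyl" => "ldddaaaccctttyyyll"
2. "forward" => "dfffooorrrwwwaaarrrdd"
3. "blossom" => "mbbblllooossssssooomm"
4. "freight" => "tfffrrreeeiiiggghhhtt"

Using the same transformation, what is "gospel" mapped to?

lgggooossspppeeell

Looking at the pairs, the operation is to repeat every character 3 times, then move the last character to the front.
For "gospel" the result is "lgggooossspppeeell".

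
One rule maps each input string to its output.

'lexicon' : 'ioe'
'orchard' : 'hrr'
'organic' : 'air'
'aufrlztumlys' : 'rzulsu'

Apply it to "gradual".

Looking at the pairs, the operation is to keep every other character starting from the second (positions 2nd, 4th, 6th, ...), then move the first character to the end.
"gradual" → "rda" → "dar".
(Check on "lexicon": → "eio" → "ioe" ✓)

dar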